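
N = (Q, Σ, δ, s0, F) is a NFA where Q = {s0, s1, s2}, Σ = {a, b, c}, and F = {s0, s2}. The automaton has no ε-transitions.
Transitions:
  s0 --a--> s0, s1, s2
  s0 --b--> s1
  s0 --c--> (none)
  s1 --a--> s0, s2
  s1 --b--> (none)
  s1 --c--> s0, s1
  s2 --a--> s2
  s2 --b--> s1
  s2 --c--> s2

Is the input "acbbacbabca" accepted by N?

rejected

Start: {s0}
read a: {s0, s1, s2}
read c: {s0, s1, s2}
read b: {s1}
read b: {}
The reachable set is empty and stays empty for the remaining 7 symbols.
Reachable ∩ accepting = {} — empty.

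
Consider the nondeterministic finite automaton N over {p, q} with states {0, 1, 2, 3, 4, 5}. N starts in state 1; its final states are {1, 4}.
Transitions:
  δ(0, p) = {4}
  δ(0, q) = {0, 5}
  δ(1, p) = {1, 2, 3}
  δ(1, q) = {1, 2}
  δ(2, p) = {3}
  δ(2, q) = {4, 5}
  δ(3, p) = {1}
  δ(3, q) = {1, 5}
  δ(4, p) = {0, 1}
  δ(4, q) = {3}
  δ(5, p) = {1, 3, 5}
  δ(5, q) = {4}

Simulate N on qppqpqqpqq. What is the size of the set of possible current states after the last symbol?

6

Start: {1}
read q: {1, 2}
read p: {1, 2, 3}
read p: {1, 2, 3}
read q: {1, 2, 4, 5}
read p: {0, 1, 2, 3, 5}
read q: {0, 1, 2, 4, 5}
read q: {0, 1, 2, 3, 4, 5}
read p: {0, 1, 2, 3, 4, 5}
read q: {0, 1, 2, 3, 4, 5}
read q: {0, 1, 2, 3, 4, 5}
Final reachable set {0, 1, 2, 3, 4, 5} has 6 states.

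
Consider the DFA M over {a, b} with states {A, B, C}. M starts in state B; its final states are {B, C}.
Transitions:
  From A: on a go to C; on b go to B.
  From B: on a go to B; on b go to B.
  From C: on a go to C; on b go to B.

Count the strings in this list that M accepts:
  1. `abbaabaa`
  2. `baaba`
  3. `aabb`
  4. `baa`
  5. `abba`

5

`abbaabaa`: accepted
`baaba`: accepted
`aabb`: accepted
`baa`: accepted
`abba`: accepted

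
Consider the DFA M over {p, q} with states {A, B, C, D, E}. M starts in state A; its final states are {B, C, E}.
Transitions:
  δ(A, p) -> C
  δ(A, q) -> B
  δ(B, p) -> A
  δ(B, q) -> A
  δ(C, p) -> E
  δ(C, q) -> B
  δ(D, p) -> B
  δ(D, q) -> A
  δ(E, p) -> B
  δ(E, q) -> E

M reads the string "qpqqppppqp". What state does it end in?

A

A --q--> B
B --p--> A
A --q--> B
B --q--> A
A --p--> C
C --p--> E
E --p--> B
B --p--> A
A --q--> B
B --p--> A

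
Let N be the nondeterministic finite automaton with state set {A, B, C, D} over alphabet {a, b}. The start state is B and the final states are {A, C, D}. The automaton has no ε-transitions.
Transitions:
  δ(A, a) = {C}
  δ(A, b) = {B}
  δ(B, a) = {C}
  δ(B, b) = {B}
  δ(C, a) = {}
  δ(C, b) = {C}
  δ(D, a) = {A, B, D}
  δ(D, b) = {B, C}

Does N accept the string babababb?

Start: {B}
read b: {B}
read a: {C}
read b: {C}
read a: {}
The reachable set is empty and stays empty for the remaining 4 symbols.
Reachable ∩ accepting = {} — empty.

rejected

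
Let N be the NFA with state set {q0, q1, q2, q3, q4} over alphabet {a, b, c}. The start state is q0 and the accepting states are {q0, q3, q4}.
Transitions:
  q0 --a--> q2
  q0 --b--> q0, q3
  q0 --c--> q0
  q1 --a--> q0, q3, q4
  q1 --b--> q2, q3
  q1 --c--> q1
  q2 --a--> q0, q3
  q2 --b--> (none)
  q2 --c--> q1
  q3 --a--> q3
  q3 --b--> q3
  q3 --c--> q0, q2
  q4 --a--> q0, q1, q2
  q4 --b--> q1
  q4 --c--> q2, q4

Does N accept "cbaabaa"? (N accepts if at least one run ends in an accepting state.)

accepted

Start: {q0}
read c: {q0}
read b: {q0, q3}
read a: {q2, q3}
read a: {q0, q3}
read b: {q0, q3}
read a: {q2, q3}
read a: {q0, q3}
Reachable ∩ accepting = {q0, q3} — nonempty.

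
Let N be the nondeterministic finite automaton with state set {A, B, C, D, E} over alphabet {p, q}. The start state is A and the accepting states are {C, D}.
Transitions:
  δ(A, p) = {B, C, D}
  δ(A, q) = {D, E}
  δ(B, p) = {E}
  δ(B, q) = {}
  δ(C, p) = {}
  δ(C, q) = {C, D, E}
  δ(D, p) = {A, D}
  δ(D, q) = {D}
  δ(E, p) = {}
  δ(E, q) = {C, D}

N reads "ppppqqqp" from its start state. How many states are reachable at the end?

Start: {A}
read p: {B, C, D}
read p: {A, D, E}
read p: {A, B, C, D}
read p: {A, B, C, D, E}
read q: {C, D, E}
read q: {C, D, E}
read q: {C, D, E}
read p: {A, D}
Final reachable set {A, D} has 2 states.

2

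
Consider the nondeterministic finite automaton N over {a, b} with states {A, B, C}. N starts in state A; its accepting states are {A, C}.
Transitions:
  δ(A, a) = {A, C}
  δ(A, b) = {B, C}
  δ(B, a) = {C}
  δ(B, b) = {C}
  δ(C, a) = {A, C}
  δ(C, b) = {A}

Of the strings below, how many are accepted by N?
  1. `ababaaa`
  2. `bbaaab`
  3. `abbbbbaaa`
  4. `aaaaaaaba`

`ababaaa`: accepted
`bbaaab`: accepted
`abbbbbaaa`: accepted
`aaaaaaaba`: accepted

4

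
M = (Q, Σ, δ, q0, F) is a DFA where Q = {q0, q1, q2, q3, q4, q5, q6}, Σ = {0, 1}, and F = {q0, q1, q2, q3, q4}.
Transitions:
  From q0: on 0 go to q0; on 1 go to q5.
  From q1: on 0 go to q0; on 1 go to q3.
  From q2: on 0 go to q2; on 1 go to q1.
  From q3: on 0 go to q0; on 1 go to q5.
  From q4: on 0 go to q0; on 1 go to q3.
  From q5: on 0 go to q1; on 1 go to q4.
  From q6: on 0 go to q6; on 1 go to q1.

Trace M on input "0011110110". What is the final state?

q0 --0--> q0
q0 --0--> q0
q0 --1--> q5
q5 --1--> q4
q4 --1--> q3
q3 --1--> q5
q5 --0--> q1
q1 --1--> q3
q3 --1--> q5
q5 --0--> q1

q1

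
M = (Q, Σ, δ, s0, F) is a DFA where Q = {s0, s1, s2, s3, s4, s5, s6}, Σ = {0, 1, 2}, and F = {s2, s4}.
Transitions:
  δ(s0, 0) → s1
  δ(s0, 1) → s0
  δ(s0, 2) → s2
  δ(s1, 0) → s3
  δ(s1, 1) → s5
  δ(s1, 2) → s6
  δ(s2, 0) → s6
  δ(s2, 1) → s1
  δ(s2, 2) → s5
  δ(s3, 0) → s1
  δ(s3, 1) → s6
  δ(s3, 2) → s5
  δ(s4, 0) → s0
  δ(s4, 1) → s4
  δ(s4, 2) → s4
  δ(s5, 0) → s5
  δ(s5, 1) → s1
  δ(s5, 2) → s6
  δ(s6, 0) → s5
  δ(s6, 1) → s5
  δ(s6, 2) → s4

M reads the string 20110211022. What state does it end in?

s4

s0 --2--> s2
s2 --0--> s6
s6 --1--> s5
s5 --1--> s1
s1 --0--> s3
s3 --2--> s5
s5 --1--> s1
s1 --1--> s5
s5 --0--> s5
s5 --2--> s6
s6 --2--> s4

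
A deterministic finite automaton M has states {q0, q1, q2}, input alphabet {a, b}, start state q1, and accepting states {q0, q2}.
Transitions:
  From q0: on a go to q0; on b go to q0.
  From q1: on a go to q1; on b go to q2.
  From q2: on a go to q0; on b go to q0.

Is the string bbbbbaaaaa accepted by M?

q1 --b--> q2
q2 --b--> q0
q0 --b--> q0
q0 --b--> q0
q0 --b--> q0
q0 --a--> q0
q0 --a--> q0
q0 --a--> q0
q0 --a--> q0
q0 --a--> q0
End in state q0, which is an accepting state.

accepted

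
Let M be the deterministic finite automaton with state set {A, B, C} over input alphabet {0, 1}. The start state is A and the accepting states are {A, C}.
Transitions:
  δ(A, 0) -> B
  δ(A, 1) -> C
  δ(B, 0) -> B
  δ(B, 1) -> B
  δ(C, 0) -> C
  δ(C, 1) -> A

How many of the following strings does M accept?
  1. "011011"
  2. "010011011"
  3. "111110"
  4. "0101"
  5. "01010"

"011011": rejected
"010011011": rejected
"111110": accepted
"0101": rejected
"01010": rejected

1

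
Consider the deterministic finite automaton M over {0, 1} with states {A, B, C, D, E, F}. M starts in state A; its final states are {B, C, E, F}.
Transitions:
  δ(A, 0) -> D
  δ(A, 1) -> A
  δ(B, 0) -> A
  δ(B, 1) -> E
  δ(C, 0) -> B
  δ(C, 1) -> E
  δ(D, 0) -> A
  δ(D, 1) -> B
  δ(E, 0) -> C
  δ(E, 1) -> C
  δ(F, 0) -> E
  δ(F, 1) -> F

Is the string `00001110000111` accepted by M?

A --0--> D
D --0--> A
A --0--> D
D --0--> A
A --1--> A
A --1--> A
A --1--> A
A --0--> D
D --0--> A
A --0--> D
D --0--> A
A --1--> A
A --1--> A
A --1--> A
End in state A, which is not an accepting state.

rejected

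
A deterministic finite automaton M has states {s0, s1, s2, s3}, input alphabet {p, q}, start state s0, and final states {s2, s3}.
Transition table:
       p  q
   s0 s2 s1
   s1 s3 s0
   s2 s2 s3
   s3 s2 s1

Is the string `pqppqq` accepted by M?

rejected

s0 --p--> s2
s2 --q--> s3
s3 --p--> s2
s2 --p--> s2
s2 --q--> s3
s3 --q--> s1
End in state s1, which is not an accepting state.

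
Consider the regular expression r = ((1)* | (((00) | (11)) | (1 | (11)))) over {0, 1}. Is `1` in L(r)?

The left alternative (1)* matches 1.

yes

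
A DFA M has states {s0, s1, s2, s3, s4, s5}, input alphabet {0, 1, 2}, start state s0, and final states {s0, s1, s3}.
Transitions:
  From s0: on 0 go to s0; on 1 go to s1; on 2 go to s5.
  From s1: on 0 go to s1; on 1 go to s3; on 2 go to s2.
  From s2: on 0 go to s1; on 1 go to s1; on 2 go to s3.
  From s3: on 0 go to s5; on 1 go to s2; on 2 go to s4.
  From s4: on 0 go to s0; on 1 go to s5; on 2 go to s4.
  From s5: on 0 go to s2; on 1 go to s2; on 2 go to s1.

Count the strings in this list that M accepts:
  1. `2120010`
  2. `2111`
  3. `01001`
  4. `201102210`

4

`2120010`: accepted
`2111`: accepted
`01001`: accepted
`201102210`: accepted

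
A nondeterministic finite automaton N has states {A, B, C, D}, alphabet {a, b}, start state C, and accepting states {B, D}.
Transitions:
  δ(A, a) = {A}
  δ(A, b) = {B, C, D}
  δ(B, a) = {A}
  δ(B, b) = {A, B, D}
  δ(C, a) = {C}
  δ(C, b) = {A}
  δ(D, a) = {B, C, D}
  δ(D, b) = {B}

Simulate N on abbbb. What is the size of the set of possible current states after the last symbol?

Start: {C}
read a: {C}
read b: {A}
read b: {B, C, D}
read b: {A, B, D}
read b: {A, B, C, D}
Final reachable set {A, B, C, D} has 4 states.

4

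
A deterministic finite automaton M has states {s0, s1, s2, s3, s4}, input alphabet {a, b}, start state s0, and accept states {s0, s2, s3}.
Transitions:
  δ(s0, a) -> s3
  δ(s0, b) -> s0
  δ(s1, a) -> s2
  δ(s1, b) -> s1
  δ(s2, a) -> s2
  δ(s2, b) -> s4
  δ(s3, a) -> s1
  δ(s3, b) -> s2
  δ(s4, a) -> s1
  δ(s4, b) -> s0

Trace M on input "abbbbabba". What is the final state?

s0 --a--> s3
s3 --b--> s2
s2 --b--> s4
s4 --b--> s0
s0 --b--> s0
s0 --a--> s3
s3 --b--> s2
s2 --b--> s4
s4 --a--> s1

s1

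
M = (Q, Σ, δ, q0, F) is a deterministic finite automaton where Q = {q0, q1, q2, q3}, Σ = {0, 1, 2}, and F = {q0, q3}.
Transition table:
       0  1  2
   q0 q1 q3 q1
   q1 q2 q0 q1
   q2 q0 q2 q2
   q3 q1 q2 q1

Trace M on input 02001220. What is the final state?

q0 --0--> q1
q1 --2--> q1
q1 --0--> q2
q2 --0--> q0
q0 --1--> q3
q3 --2--> q1
q1 --2--> q1
q1 --0--> q2

q2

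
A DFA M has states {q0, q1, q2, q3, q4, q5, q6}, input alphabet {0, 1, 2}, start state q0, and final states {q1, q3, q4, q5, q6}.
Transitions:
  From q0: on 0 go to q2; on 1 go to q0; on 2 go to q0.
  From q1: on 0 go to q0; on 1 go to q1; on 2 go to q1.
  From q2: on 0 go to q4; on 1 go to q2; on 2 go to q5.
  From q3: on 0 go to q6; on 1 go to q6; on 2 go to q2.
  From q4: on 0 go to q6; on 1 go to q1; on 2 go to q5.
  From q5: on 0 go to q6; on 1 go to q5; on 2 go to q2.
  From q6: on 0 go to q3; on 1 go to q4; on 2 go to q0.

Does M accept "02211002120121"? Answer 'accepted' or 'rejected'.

q0 --0--> q2
q2 --2--> q5
q5 --2--> q2
q2 --1--> q2
q2 --1--> q2
q2 --0--> q4
q4 --0--> q6
q6 --2--> q0
q0 --1--> q0
q0 --2--> q0
q0 --0--> q2
q2 --1--> q2
q2 --2--> q5
q5 --1--> q5
End in state q5, which is an accepting state.

accepted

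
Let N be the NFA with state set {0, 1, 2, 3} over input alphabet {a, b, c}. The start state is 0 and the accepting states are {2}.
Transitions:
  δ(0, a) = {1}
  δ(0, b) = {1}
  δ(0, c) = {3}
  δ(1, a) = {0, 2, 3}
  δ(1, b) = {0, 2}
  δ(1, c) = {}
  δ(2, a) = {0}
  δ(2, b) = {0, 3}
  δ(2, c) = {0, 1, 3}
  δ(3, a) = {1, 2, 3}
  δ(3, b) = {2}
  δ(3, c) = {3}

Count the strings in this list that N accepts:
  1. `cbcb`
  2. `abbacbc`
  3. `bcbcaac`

1

`cbcb`: accepted
`abbacbc`: rejected
`bcbcaac`: rejected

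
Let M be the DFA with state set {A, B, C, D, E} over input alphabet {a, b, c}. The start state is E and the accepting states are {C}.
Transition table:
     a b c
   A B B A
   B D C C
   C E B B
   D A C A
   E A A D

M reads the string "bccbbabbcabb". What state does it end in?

E --b--> A
A --c--> A
A --c--> A
A --b--> B
B --b--> C
C --a--> E
E --b--> A
A --b--> B
B --c--> C
C --a--> E
E --b--> A
A --b--> B

B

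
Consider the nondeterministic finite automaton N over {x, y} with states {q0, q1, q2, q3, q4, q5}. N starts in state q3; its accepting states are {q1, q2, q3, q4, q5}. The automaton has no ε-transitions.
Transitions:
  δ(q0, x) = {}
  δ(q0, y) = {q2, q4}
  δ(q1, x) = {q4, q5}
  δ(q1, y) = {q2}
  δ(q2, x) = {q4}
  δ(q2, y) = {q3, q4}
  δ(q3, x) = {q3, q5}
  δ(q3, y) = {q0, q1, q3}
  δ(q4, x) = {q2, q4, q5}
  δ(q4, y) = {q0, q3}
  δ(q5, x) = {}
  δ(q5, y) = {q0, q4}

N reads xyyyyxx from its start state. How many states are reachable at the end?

Start: {q3}
read x: {q3, q5}
read y: {q0, q1, q3, q4}
read y: {q0, q1, q2, q3, q4}
read y: {q0, q1, q2, q3, q4}
read y: {q0, q1, q2, q3, q4}
read x: {q2, q3, q4, q5}
read x: {q2, q3, q4, q5}
Final reachable set {q2, q3, q4, q5} has 4 states.

4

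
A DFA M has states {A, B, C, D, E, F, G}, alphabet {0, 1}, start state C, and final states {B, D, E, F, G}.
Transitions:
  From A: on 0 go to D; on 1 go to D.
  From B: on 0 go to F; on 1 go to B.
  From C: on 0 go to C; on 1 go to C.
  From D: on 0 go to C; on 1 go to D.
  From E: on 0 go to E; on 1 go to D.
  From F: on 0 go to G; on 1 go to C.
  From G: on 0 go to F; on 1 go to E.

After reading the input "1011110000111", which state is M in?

C --1--> C
C --0--> C
C --1--> C
C --1--> C
C --1--> C
C --1--> C
C --0--> C
C --0--> C
C --0--> C
C --0--> C
C --1--> C
C --1--> C
C --1--> C

C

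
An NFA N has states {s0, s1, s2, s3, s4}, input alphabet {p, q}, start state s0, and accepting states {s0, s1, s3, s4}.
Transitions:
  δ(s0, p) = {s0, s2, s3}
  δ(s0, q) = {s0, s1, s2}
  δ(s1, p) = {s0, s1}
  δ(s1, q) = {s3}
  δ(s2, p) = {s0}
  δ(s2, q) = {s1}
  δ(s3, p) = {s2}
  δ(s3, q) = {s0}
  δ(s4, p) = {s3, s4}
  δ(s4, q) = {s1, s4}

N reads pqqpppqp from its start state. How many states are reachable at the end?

4

Start: {s0}
read p: {s0, s2, s3}
read q: {s0, s1, s2}
read q: {s0, s1, s2, s3}
read p: {s0, s1, s2, s3}
read p: {s0, s1, s2, s3}
read p: {s0, s1, s2, s3}
read q: {s0, s1, s2, s3}
read p: {s0, s1, s2, s3}
Final reachable set {s0, s1, s2, s3} has 4 states.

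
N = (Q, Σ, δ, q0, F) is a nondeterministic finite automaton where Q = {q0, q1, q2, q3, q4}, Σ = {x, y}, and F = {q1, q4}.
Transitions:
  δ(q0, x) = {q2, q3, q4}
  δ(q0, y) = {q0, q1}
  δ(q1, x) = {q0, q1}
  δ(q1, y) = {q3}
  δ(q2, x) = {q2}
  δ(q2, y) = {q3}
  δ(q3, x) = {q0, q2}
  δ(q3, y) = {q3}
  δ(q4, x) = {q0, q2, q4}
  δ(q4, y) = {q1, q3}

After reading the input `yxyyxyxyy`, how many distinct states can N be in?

Start: {q0}
read y: {q0, q1}
read x: {q0, q1, q2, q3, q4}
read y: {q0, q1, q3}
read y: {q0, q1, q3}
read x: {q0, q1, q2, q3, q4}
read y: {q0, q1, q3}
read x: {q0, q1, q2, q3, q4}
read y: {q0, q1, q3}
read y: {q0, q1, q3}
Final reachable set {q0, q1, q3} has 3 states.

3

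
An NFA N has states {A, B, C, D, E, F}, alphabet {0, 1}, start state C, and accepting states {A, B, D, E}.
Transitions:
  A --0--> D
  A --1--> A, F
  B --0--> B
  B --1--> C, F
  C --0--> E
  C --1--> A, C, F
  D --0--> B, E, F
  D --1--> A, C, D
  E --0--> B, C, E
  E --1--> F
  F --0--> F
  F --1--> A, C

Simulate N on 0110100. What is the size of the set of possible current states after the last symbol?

4

Start: {C}
read 0: {E}
read 1: {F}
read 1: {A, C}
read 0: {D, E}
read 1: {A, C, D, F}
read 0: {B, D, E, F}
read 0: {B, C, E, F}
Final reachable set {B, C, E, F} has 4 states.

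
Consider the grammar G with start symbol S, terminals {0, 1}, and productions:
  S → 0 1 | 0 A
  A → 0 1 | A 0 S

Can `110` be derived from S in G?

no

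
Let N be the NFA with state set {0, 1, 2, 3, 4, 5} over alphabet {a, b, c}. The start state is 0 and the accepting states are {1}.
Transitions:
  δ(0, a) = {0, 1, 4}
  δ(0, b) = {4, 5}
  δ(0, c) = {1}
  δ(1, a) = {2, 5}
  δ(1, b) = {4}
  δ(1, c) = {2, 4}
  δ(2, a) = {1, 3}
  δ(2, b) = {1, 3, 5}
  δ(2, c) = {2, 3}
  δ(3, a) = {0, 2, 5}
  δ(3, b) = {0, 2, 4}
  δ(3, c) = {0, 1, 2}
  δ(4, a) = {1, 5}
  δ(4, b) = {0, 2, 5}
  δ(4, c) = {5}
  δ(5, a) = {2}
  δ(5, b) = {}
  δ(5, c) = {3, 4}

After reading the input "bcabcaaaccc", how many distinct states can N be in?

Start: {0}
read b: {4, 5}
read c: {3, 4, 5}
read a: {0, 1, 2, 5}
read b: {1, 3, 4, 5}
read c: {0, 1, 2, 3, 4, 5}
read a: {0, 1, 2, 3, 4, 5}
read a: {0, 1, 2, 3, 4, 5}
read a: {0, 1, 2, 3, 4, 5}
read c: {0, 1, 2, 3, 4, 5}
read c: {0, 1, 2, 3, 4, 5}
read c: {0, 1, 2, 3, 4, 5}
Final reachable set {0, 1, 2, 3, 4, 5} has 6 states.

6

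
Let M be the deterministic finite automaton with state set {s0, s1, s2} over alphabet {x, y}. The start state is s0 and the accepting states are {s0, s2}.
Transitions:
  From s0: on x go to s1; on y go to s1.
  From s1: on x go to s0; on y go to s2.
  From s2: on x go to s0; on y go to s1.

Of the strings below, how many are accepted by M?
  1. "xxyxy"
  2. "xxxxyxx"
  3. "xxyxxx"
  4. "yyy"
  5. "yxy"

"xxyxy": rejected
"xxxxyxx": rejected
"xxyxxx": accepted
"yyy": rejected
"yxy": rejected

1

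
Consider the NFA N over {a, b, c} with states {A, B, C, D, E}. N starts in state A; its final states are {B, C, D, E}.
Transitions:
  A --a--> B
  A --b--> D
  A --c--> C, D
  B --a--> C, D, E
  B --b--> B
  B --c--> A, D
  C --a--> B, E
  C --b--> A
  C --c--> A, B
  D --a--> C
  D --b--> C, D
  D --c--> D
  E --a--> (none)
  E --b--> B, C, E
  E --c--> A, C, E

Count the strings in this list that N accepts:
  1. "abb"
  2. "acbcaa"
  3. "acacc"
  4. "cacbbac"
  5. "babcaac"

5

"abb": accepted
"acbcaa": accepted
"acacc": accepted
"cacbbac": accepted
"babcaac": accepted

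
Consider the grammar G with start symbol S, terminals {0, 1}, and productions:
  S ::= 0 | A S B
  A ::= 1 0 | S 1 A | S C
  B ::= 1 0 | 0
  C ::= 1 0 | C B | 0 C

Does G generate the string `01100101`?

no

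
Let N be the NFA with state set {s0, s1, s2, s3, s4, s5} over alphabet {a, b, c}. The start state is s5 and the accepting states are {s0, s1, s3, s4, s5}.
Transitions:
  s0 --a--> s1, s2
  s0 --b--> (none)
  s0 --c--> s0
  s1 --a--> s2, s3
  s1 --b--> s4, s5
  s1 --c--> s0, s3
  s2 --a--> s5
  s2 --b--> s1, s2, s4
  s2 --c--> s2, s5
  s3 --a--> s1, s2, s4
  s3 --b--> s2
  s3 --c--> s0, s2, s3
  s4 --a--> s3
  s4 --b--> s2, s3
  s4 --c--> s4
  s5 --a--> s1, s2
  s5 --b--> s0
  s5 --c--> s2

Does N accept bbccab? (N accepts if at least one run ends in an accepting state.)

rejected

Start: {s5}
read b: {s0}
read b: {}
The reachable set is empty and stays empty for the remaining 4 symbols.
Reachable ∩ accepting = {} — empty.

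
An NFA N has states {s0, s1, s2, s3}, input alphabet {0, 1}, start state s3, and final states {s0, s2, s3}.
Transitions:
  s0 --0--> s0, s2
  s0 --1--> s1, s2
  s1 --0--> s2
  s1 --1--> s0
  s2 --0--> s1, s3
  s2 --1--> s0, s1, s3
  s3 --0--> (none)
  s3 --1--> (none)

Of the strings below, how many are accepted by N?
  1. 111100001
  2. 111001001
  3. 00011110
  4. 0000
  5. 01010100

111100001: rejected
111001001: rejected
00011110: rejected
0000: rejected
01010100: rejected

0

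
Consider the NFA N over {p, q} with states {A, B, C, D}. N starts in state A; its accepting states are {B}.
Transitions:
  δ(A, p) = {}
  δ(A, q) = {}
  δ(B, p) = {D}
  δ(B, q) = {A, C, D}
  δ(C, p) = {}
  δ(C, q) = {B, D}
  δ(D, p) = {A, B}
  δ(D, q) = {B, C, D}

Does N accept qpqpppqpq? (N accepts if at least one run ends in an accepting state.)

Start: {A}
read q: {}
The reachable set is empty and stays empty for the remaining 8 symbols.
Reachable ∩ accepting = {} — empty.

rejected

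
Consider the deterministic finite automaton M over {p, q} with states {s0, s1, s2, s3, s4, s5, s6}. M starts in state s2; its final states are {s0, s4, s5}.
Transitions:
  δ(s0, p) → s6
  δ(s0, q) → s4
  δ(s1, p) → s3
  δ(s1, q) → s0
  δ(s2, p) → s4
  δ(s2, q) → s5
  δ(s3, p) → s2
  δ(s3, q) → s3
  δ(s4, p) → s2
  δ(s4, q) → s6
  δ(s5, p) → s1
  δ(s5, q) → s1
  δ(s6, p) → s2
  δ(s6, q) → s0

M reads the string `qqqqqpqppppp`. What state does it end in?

s2

s2 --q--> s5
s5 --q--> s1
s1 --q--> s0
s0 --q--> s4
s4 --q--> s6
s6 --p--> s2
s2 --q--> s5
s5 --p--> s1
s1 --p--> s3
s3 --p--> s2
s2 --p--> s4
s4 --p--> s2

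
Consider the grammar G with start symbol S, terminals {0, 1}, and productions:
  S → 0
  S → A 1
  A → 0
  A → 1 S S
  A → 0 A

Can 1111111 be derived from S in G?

no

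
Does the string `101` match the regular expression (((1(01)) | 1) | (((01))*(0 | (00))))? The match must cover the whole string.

yes

The left alternative ((1(01))|1) matches 101.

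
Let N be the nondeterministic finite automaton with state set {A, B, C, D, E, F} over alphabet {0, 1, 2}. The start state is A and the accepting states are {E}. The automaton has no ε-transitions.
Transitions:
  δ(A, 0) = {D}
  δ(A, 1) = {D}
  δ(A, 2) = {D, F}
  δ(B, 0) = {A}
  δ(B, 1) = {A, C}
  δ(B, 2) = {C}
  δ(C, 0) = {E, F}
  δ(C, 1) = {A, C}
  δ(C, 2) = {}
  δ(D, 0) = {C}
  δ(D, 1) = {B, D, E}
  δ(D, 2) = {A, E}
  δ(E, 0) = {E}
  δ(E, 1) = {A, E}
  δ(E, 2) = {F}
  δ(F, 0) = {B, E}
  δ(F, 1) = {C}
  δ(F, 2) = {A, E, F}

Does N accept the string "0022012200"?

Start: {A}
read 0: {D}
read 0: {C}
read 2: {}
The reachable set is empty and stays empty for the remaining 7 symbols.
Reachable ∩ accepting = {} — empty.

rejected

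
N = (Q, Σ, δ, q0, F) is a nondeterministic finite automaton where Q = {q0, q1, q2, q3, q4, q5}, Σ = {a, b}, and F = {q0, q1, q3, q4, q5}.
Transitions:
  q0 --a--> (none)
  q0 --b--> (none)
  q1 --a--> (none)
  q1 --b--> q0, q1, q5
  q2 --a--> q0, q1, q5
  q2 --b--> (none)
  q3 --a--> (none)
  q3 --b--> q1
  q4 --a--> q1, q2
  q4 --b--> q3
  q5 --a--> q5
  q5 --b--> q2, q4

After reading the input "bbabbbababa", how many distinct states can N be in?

Start: {q0}
read b: {}
The reachable set is empty and stays empty for the remaining 10 symbols.
Final reachable set {} has 0 states.

0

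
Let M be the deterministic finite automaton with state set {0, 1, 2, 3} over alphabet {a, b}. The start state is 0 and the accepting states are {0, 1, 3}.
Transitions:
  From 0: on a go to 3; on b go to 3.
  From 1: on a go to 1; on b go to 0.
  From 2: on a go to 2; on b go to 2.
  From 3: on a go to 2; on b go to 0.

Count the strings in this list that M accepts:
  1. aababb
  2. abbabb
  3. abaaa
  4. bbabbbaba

aababb: rejected
abbabb: rejected
abaaa: rejected
bbabbbaba: accepted

1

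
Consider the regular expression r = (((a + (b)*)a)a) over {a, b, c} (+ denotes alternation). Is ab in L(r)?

no

No split of ab into u·v has ((a+(b)*)a) matching u and a matching v.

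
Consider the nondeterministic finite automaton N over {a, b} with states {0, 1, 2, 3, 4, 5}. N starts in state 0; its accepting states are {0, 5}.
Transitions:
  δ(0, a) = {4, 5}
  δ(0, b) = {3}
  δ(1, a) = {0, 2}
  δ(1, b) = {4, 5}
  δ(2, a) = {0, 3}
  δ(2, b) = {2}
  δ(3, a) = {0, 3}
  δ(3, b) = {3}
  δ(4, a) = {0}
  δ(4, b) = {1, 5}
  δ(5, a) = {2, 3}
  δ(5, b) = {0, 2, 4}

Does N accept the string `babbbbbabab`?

rejected

Start: {0}
read b: {3}
read a: {0, 3}
read b: {3}
read b: {3}
read b: {3}
read b: {3}
read b: {3}
read a: {0, 3}
read b: {3}
read a: {0, 3}
read b: {3}
Reachable ∩ accepting = {} — empty.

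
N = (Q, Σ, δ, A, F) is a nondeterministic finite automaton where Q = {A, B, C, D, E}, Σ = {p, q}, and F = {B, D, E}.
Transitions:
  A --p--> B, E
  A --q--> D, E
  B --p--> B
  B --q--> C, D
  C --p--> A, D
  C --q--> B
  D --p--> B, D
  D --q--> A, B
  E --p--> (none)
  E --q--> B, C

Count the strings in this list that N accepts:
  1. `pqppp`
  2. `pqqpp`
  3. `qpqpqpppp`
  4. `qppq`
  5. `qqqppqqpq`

5

`pqppp`: accepted
`pqqpp`: accepted
`qpqpqpppp`: accepted
`qppq`: accepted
`qqqppqqpq`: accepted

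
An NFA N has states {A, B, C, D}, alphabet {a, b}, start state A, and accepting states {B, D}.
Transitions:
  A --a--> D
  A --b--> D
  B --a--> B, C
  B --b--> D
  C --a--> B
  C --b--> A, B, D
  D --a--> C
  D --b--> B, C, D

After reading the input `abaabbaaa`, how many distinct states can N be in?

2

Start: {A}
read a: {D}
read b: {B, C, D}
read a: {B, C}
read a: {B, C}
read b: {A, B, D}
read b: {B, C, D}
read a: {B, C}
read a: {B, C}
read a: {B, C}
Final reachable set {B, C} has 2 states.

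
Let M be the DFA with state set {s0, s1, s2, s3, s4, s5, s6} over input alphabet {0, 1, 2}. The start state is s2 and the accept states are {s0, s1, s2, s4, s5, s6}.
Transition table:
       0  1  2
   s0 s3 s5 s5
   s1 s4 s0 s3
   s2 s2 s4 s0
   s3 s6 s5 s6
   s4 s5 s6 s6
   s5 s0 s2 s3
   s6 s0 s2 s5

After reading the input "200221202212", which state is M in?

s2 --2--> s0
s0 --0--> s3
s3 --0--> s6
s6 --2--> s5
s5 --2--> s3
s3 --1--> s5
s5 --2--> s3
s3 --0--> s6
s6 --2--> s5
s5 --2--> s3
s3 --1--> s5
s5 --2--> s3

s3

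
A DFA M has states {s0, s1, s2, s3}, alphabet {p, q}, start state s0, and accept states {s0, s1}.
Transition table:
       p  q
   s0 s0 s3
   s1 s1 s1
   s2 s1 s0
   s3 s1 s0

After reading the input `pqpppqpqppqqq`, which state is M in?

s1

s0 --p--> s0
s0 --q--> s3
s3 --p--> s1
s1 --p--> s1
s1 --p--> s1
s1 --q--> s1
s1 --p--> s1
s1 --q--> s1
s1 --p--> s1
s1 --p--> s1
s1 --q--> s1
s1 --q--> s1
s1 --q--> s1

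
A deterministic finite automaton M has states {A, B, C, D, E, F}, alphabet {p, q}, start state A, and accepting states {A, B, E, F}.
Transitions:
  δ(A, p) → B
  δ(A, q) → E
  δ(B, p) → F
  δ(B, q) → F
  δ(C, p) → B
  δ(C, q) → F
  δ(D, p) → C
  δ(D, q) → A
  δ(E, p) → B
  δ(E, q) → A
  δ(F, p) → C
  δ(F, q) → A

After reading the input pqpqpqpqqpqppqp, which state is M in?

A --p--> B
B --q--> F
F --p--> C
C --q--> F
F --p--> C
C --q--> F
F --p--> C
C --q--> F
F --q--> A
A --p--> B
B --q--> F
F --p--> C
C --p--> B
B --q--> F
F --p--> C

C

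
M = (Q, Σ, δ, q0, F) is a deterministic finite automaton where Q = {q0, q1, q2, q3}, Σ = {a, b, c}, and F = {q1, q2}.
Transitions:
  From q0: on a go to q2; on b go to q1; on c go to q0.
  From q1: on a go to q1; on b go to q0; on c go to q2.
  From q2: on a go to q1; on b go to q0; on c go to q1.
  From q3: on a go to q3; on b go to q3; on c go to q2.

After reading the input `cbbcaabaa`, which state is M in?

q1

q0 --c--> q0
q0 --b--> q1
q1 --b--> q0
q0 --c--> q0
q0 --a--> q2
q2 --a--> q1
q1 --b--> q0
q0 --a--> q2
q2 --a--> q1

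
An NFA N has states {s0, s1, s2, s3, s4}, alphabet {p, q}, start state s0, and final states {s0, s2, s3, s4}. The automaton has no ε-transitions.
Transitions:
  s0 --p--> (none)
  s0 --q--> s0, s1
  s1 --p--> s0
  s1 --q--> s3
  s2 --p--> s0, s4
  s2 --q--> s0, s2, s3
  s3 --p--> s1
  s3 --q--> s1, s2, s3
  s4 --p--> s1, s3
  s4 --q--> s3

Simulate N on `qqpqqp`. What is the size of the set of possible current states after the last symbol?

Start: {s0}
read q: {s0, s1}
read q: {s0, s1, s3}
read p: {s0, s1}
read q: {s0, s1, s3}
read q: {s0, s1, s2, s3}
read p: {s0, s1, s4}
Final reachable set {s0, s1, s4} has 3 states.

3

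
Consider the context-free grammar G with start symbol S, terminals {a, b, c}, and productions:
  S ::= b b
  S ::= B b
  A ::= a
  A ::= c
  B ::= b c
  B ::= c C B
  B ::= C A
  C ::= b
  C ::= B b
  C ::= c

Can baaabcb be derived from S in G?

no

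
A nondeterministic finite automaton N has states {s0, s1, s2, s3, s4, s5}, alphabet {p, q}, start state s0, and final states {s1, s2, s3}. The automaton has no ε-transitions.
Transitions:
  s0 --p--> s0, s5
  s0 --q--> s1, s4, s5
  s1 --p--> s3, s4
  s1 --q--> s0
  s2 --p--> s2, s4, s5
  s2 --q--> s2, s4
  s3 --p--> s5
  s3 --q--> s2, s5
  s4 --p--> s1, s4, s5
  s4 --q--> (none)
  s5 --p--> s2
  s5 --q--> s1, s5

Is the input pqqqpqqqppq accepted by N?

accepted

Start: {s0}
read p: {s0, s5}
read q: {s1, s4, s5}
read q: {s0, s1, s5}
read q: {s0, s1, s4, s5}
read p: {s0, s1, s2, s3, s4, s5}
read q: {s0, s1, s2, s4, s5}
read q: {s0, s1, s2, s4, s5}
read q: {s0, s1, s2, s4, s5}
read p: {s0, s1, s2, s3, s4, s5}
read p: {s0, s1, s2, s3, s4, s5}
read q: {s0, s1, s2, s4, s5}
Reachable ∩ accepting = {s1, s2} — nonempty.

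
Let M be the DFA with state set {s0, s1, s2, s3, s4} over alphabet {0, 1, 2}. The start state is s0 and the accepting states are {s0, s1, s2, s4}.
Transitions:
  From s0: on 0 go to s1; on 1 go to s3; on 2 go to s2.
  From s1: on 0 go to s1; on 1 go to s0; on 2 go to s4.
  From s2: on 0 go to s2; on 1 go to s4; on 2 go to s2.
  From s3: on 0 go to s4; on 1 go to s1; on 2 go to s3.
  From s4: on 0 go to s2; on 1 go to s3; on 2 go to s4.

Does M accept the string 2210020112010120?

s0 --2--> s2
s2 --2--> s2
s2 --1--> s4
s4 --0--> s2
s2 --0--> s2
s2 --2--> s2
s2 --0--> s2
s2 --1--> s4
s4 --1--> s3
s3 --2--> s3
s3 --0--> s4
s4 --1--> s3
s3 --0--> s4
s4 --1--> s3
s3 --2--> s3
s3 --0--> s4
End in state s4, which is an accepting state.

accepted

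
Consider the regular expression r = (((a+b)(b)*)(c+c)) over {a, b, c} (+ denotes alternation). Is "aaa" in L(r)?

No split of aaa into u·v has ((a+b)(b)*) matching u and (c+c) matching v.

no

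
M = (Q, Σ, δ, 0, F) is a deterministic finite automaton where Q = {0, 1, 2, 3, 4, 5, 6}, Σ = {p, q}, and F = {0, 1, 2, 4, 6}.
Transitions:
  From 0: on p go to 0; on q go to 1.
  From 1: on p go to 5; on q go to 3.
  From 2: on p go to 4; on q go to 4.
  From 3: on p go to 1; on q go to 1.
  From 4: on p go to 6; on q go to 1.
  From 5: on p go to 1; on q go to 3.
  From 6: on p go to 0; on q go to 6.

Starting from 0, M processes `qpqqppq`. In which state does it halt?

3

0 --q--> 1
1 --p--> 5
5 --q--> 3
3 --q--> 1
1 --p--> 5
5 --p--> 1
1 --q--> 3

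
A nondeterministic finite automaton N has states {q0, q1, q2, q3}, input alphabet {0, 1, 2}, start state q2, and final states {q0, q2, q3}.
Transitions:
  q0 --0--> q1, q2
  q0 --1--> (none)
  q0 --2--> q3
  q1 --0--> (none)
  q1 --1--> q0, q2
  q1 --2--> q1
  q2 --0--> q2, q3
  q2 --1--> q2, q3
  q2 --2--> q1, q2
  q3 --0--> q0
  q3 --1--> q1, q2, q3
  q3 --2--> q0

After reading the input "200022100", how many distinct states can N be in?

Start: {q2}
read 2: {q1, q2}
read 0: {q2, q3}
read 0: {q0, q2, q3}
read 0: {q0, q1, q2, q3}
read 2: {q0, q1, q2, q3}
read 2: {q0, q1, q2, q3}
read 1: {q0, q1, q2, q3}
read 0: {q0, q1, q2, q3}
read 0: {q0, q1, q2, q3}
Final reachable set {q0, q1, q2, q3} has 4 states.

4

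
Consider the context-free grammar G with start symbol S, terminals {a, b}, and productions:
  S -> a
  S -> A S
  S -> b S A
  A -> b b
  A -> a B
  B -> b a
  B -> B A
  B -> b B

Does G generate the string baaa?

no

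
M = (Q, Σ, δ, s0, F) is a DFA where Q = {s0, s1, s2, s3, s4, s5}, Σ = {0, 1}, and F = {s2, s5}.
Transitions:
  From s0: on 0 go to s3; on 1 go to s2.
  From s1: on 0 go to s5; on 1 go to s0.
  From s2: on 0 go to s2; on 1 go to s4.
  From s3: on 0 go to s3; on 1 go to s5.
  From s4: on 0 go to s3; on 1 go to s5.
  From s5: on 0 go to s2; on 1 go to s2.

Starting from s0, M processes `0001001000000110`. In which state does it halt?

s0 --0--> s3
s3 --0--> s3
s3 --0--> s3
s3 --1--> s5
s5 --0--> s2
s2 --0--> s2
s2 --1--> s4
s4 --0--> s3
s3 --0--> s3
s3 --0--> s3
s3 --0--> s3
s3 --0--> s3
s3 --0--> s3
s3 --1--> s5
s5 --1--> s2
s2 --0--> s2

s2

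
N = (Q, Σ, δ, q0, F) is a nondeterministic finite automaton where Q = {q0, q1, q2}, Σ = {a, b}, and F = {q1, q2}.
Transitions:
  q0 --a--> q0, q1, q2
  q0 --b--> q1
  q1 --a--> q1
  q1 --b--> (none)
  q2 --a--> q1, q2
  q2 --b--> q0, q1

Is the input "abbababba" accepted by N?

Start: {q0}
read a: {q0, q1, q2}
read b: {q0, q1}
read b: {q1}
read a: {q1}
read b: {}
The reachable set is empty and stays empty for the remaining 4 symbols.
Reachable ∩ accepting = {} — empty.

rejected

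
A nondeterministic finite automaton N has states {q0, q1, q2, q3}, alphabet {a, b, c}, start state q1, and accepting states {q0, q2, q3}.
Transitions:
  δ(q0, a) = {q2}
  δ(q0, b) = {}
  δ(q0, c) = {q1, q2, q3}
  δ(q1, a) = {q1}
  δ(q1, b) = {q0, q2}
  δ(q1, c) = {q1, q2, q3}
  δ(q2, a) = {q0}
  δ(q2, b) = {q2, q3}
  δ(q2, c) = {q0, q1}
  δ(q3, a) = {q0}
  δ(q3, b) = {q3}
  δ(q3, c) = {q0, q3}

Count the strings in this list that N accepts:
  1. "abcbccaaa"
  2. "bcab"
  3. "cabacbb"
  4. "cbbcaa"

4

"abcbccaaa": accepted
"bcab": accepted
"cabacbb": accepted
"cbbcaa": accepted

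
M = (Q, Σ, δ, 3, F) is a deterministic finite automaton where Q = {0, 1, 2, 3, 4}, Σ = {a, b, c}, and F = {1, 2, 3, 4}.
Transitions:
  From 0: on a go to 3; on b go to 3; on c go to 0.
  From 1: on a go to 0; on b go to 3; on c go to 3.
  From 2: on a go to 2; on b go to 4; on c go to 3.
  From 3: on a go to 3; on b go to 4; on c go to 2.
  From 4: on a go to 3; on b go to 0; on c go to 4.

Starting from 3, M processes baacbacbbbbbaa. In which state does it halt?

3

3 --b--> 4
4 --a--> 3
3 --a--> 3
3 --c--> 2
2 --b--> 4
4 --a--> 3
3 --c--> 2
2 --b--> 4
4 --b--> 0
0 --b--> 3
3 --b--> 4
4 --b--> 0
0 --a--> 3
3 --a--> 3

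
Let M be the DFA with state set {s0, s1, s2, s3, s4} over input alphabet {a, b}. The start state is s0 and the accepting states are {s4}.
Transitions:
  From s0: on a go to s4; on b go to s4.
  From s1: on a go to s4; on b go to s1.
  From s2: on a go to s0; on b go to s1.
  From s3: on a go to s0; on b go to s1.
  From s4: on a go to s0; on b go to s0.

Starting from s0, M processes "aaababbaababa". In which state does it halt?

s0 --a--> s4
s4 --a--> s0
s0 --a--> s4
s4 --b--> s0
s0 --a--> s4
s4 --b--> s0
s0 --b--> s4
s4 --a--> s0
s0 --a--> s4
s4 --b--> s0
s0 --a--> s4
s4 --b--> s0
s0 --a--> s4

s4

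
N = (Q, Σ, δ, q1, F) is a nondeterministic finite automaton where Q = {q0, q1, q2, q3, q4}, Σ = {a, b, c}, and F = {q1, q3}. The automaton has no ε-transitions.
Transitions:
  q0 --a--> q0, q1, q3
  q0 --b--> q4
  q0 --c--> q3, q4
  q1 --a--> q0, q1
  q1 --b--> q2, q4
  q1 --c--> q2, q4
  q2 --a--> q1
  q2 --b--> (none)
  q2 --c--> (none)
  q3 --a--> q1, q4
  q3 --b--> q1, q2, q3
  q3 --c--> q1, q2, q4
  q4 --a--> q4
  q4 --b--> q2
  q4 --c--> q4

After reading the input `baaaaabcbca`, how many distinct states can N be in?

1

Start: {q1}
read b: {q2, q4}
read a: {q1, q4}
read a: {q0, q1, q4}
read a: {q0, q1, q3, q4}
read a: {q0, q1, q3, q4}
read a: {q0, q1, q3, q4}
read b: {q1, q2, q3, q4}
read c: {q1, q2, q4}
read b: {q2, q4}
read c: {q4}
read a: {q4}
Final reachable set {q4} has 1 state.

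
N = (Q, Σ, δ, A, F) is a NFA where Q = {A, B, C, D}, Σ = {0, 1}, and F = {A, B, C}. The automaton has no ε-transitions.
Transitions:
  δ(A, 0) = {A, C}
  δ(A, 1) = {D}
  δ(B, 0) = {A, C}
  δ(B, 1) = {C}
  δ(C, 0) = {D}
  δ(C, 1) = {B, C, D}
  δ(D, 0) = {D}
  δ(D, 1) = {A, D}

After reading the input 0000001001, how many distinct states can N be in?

Start: {A}
read 0: {A, C}
read 0: {A, C, D}
read 0: {A, C, D}
read 0: {A, C, D}
read 0: {A, C, D}
read 0: {A, C, D}
read 1: {A, B, C, D}
read 0: {A, C, D}
read 0: {A, C, D}
read 1: {A, B, C, D}
Final reachable set {A, B, C, D} has 4 states.

4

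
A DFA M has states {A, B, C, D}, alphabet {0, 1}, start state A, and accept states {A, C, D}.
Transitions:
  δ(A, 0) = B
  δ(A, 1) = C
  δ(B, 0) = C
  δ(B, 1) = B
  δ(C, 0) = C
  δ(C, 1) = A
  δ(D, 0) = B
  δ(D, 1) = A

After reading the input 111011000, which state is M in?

C

A --1--> C
C --1--> A
A --1--> C
C --0--> C
C --1--> A
A --1--> C
C --0--> C
C --0--> C
C --0--> C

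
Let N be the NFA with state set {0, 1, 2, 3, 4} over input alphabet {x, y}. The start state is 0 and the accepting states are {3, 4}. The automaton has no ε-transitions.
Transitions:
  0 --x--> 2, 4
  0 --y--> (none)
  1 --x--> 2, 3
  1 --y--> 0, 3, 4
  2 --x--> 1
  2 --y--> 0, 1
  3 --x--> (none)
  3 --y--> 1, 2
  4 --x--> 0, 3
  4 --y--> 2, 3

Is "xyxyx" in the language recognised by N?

accepted

Start: {0}
read x: {2, 4}
read y: {0, 1, 2, 3}
read x: {1, 2, 3, 4}
read y: {0, 1, 2, 3, 4}
read x: {0, 1, 2, 3, 4}
Reachable ∩ accepting = {3, 4} — nonempty.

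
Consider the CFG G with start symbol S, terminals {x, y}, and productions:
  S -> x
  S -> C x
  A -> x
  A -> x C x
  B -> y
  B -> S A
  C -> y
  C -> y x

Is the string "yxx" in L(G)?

yes

S ⇒ Cx ⇒ yxx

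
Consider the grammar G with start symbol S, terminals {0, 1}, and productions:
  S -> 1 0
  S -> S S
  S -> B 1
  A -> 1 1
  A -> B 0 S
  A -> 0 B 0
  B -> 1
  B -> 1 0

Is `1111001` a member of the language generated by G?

no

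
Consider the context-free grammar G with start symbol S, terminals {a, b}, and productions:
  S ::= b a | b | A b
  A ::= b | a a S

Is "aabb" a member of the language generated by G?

yes

S ⇒ Ab ⇒ aaSb ⇒ aabb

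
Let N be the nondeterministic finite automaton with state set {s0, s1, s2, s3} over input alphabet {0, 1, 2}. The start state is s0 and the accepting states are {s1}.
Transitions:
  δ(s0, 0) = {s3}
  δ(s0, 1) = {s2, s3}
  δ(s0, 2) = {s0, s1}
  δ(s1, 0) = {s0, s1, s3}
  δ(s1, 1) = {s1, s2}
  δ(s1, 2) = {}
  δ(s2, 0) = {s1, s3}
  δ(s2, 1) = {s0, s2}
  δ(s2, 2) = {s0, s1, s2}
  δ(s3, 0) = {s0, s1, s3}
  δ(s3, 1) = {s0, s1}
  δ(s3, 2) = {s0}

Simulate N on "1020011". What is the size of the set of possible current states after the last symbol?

Start: {s0}
read 1: {s2, s3}
read 0: {s0, s1, s3}
read 2: {s0, s1}
read 0: {s0, s1, s3}
read 0: {s0, s1, s3}
read 1: {s0, s1, s2, s3}
read 1: {s0, s1, s2, s3}
Final reachable set {s0, s1, s2, s3} has 4 states.

4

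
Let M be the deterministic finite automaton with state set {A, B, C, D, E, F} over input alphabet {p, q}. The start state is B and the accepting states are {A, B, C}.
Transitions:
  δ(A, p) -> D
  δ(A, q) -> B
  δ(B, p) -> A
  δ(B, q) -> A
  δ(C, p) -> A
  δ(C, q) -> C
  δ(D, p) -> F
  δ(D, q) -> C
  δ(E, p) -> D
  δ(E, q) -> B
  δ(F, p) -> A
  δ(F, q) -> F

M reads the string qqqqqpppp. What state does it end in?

D

B --q--> A
A --q--> B
B --q--> A
A --q--> B
B --q--> A
A --p--> D
D --p--> F
F --p--> A
A --p--> D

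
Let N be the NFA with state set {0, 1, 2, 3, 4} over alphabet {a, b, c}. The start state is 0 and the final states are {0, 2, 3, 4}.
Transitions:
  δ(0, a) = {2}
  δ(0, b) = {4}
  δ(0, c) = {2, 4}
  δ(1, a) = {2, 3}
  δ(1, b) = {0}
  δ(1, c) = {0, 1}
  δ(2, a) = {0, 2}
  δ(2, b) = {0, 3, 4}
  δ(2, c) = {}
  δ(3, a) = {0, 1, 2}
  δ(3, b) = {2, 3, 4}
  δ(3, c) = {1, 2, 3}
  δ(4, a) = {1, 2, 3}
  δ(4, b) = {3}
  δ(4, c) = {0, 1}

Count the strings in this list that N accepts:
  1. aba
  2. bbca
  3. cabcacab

3

aba: accepted
bbca: accepted
cabcacab: accepted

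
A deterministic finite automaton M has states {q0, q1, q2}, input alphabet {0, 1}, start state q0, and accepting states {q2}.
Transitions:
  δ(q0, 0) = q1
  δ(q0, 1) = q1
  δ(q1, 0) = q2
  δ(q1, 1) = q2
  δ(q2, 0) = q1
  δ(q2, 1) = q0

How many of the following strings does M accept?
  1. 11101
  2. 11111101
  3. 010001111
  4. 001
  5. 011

3

11101: accepted
11111101: accepted
010001111: accepted
001: rejected
011: rejected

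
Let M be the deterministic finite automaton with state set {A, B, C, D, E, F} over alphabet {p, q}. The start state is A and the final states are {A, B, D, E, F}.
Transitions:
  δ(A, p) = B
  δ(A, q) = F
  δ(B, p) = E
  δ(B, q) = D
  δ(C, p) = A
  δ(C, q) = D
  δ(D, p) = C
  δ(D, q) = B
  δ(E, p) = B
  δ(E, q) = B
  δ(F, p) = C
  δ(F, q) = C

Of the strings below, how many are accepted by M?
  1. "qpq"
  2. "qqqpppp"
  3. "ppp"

3

"qpq": accepted
"qqqpppp": accepted
"ppp": accepted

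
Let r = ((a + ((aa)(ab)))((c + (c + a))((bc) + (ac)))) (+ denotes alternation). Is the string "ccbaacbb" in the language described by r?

No split of ccbaacbb into u·v has (a+((aa)(ab))) matching u and ((c+(c+a))((bc)+(ac))) matching v.

no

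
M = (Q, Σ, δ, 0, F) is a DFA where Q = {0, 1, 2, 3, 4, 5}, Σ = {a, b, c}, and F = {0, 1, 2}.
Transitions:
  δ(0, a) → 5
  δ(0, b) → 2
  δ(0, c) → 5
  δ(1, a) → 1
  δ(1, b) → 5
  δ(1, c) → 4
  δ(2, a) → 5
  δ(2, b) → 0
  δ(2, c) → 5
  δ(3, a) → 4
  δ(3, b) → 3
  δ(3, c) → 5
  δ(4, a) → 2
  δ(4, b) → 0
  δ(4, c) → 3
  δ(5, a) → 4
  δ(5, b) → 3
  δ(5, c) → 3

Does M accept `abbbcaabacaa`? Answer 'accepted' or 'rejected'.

0 --a--> 5
5 --b--> 3
3 --b--> 3
3 --b--> 3
3 --c--> 5
5 --a--> 4
4 --a--> 2
2 --b--> 0
0 --a--> 5
5 --c--> 3
3 --a--> 4
4 --a--> 2
End in state 2, which is an accepting state.

accepted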